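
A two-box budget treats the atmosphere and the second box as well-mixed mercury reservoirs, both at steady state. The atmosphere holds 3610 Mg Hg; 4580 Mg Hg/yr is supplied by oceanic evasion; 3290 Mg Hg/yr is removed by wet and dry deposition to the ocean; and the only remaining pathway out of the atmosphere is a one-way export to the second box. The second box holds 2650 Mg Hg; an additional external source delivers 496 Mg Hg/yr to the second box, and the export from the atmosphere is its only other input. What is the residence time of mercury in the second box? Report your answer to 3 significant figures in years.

Balance the atmosphere: ΣF_in = 4580.0 Mg Hg/yr.
Export to the second box = ΣF_in − (3290) = 1290.0 Mg Hg/yr.
Total input to the second box = 1290.0 + 496 = 1786.0 Mg Hg/yr; at steady state this equals its total output.
τ = M / F = 2650 / 1786.0 = 1.484 yr.

1.48 yr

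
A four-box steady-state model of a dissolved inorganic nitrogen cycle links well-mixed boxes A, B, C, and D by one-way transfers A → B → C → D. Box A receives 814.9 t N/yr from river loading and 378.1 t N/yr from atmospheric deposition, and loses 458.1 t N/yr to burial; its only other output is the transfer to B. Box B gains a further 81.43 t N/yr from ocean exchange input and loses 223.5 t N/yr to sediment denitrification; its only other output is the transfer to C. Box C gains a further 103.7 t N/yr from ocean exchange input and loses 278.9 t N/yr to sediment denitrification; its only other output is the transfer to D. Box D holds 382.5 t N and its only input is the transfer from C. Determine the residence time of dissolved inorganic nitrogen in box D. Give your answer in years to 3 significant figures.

0.916 yr

Box A: F(A→B) = (814.9 + 378.1) − 458.1 = 734.90 t N/yr.
Box B: F(B→C) = (734.90 + 81.43) − 223.5 = 592.83 t N/yr.
Box C: F(C→D) = (592.83 + 103.7) − 278.9 = 417.63 t N/yr.
Box D throughput = its input = 417.63 t N/yr; τ = 382.5 / 417.63 = 0.9159 yr.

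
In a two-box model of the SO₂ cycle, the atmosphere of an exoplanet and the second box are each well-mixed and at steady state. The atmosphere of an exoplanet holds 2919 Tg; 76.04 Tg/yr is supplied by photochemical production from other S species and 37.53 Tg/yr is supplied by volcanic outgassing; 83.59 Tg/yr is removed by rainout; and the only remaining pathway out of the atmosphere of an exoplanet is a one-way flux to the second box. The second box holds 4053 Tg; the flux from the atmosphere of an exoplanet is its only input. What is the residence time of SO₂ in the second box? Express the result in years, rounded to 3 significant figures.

135 yr

Balance the atmosphere of an exoplanet: ΣF_in = 76.04 + 37.53 = 113.57 Tg/yr.
Flux to the second box = ΣF_in − (83.59) = 29.980 Tg/yr.
At steady state the output of the second box equals its input, 29.980 Tg/yr.
τ = M / F = 4053 / 29.980 = 135.2 yr.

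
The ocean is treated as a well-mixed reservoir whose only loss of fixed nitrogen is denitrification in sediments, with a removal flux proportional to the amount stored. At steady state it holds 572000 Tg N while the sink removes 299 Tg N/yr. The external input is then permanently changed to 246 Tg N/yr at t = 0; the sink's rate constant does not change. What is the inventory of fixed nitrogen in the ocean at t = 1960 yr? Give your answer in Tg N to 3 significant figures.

507000 Tg N

Residence time τ = M₀/F₀ = 1913 yr. The eventual steady state is M_∞ = M₀·(F₁/F₀) = 572000 × 246/299 = 470610 Tg N.
The anomaly ΔM(t) = M(t) − M_∞ decays as ΔM₀·e^(−t/τ) with ΔM₀ = 572000 − 470610 = 101400 Tg N.
At t = 1960 yr, e^(−t/τ) = e^(−1.025) = 0.3590, so ΔM = 36400 Tg N and M = 470610 + 36400 = 507000 Tg N.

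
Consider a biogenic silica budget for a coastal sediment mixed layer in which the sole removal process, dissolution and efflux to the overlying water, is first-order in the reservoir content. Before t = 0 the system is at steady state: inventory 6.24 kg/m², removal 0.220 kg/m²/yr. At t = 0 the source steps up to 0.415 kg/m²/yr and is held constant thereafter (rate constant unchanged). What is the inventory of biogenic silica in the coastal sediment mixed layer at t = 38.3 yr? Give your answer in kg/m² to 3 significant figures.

The sink rate constant is k = F₀/M₀ = 0.220/6.24 = 0.03526 yr⁻¹.
Solving dM/dt = F₁ − kM with M(0) = M₀ gives M(t) = F₁/k + (M₀ − F₁/k)·e^(−kt).
F₁/k = 0.415/0.03526 = 11.771 kg/m²; kt = 0.03526 × 38.3 = 1.350, e^(−kt) = 0.2592.
M(38.3) = 11.771 + (6.24 − 11.771) × 0.2592 = 11.771 − 1.433 = 10.338 kg/m².

10.3 kg/m²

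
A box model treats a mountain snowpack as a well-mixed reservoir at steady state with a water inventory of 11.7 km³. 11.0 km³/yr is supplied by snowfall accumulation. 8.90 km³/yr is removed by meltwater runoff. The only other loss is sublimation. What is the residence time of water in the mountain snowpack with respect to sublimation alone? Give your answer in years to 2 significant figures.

5.6 yr

At steady state ΣF_in = ΣF_out.
ΣF_in = 11.000 km³/yr.
Sublimation flux = ΣF_in − (8.90) = 11.000 − 8.900 = 2.100 km³/yr.
τ = M / F = 11.7 / 2.100 = 5.571 yr.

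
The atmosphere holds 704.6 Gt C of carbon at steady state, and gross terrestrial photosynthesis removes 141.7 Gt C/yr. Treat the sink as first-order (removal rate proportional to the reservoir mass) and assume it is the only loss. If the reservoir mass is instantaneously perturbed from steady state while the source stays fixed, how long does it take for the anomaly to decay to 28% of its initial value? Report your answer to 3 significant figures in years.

For a linear reservoir the anomaly decays as exp(−t/τ) with τ = M/F = 704.6/141.7 = 4.972 yr.
exp(−t/τ) = 0.28 ⇒ t = −τ ln(0.28) = 4.972 × 1.273 = 6.330 yr.

6.33 yr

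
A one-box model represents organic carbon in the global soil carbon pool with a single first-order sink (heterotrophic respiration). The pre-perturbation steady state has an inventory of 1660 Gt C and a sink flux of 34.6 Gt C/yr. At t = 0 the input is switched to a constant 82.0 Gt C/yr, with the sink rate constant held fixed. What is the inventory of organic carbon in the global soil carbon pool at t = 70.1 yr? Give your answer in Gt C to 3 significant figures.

Residence time τ = M₀/F₀ = 47.98 yr. The eventual steady state is M_∞ = M₀·(F₁/F₀) = 1660 × 82.0/34.6 = 3934.1 Gt C.
The anomaly ΔM(t) = M(t) − M_∞ decays as ΔM₀·e^(−t/τ) with ΔM₀ = 1660 − 3934.1 = −2274 Gt C.
At t = 70.1 yr, e^(−t/τ) = e^(−1.461) = 0.2320, so ΔM = −527.5 Gt C and M = 3934.1 − 527.5 = 3406.6 Gt C.

3410 Gt C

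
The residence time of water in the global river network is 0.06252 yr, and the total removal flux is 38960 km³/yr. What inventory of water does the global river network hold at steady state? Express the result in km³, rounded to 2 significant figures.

τ = M/F ⇒ M = τ × F = 0.06252 × 38960 = 2436 km³.

2400 km³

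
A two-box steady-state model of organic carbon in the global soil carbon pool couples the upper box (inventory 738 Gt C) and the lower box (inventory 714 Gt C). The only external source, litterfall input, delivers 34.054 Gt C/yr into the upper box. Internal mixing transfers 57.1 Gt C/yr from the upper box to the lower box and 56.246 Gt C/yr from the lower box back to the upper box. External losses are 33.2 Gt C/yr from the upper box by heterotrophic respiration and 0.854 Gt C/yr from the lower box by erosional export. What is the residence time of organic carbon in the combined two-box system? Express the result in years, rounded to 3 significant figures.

42.6 yr

Treat the two boxes together as one reservoir: the mixing fluxes between them are internal recycling, so τ = ΣM / Σ(external losses).
M_total = 738 + 714 = 1452.0 Gt C.
ΣF_external_out = 33.2 + 0.854 = 34.054 Gt C/yr.
τ = M_total / ΣF_ext = 1452.0 / 34.054 = 42.64 yr.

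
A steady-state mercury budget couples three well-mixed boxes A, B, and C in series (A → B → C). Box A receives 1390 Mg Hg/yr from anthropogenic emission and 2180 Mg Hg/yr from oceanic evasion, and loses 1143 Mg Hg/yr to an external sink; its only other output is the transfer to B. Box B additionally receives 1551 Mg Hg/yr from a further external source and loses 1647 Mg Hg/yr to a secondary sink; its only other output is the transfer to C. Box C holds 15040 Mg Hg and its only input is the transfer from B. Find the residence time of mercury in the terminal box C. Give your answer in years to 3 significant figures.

Box A: F(A→B) = (1390 + 2180) − 1143 = 2427.0 Mg Hg/yr.
Box B: F(B→C) = (2427.0 + 1551) − 1647 = 2331.0 Mg Hg/yr.
Box C throughput = its input = 2331.0 Mg Hg/yr; τ = 15040 / 2331.0 = 6.452 yr.

6.45 yr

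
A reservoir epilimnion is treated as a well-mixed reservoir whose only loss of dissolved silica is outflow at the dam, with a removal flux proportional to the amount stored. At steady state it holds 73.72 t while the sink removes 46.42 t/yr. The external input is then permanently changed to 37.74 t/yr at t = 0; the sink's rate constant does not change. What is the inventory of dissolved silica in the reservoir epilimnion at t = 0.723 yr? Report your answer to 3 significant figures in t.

The sink rate constant is k = F₀/M₀ = 46.42/73.72 = 0.6297 yr⁻¹.
Solving dM/dt = F₁ − kM with M(0) = M₀ gives M(t) = F₁/k + (M₀ − F₁/k)·e^(−kt).
F₁/k = 37.74/0.6297 = 59.935 t; kt = 0.6297 × 0.723 = 0.4553, e^(−kt) = 0.6343.
M(0.723) = 59.935 + (73.72 − 59.935) × 0.6343 = 59.935 + 8.743 = 68.679 t.

68.7 t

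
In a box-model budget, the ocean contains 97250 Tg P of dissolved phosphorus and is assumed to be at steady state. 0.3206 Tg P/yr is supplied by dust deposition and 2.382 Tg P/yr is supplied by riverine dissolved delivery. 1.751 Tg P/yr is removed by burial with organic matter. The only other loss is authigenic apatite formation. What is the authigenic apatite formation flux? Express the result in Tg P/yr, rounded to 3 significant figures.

0.952 Tg P/yr

At steady state ΣF_in = ΣF_out.
ΣF_in = 0.3206 + 2.382 = 2.7026 Tg P/yr.
Authigenic apatite formation flux = ΣF_in − (1.751) = 2.7026 − 1.751 = 0.9516 Tg P/yr.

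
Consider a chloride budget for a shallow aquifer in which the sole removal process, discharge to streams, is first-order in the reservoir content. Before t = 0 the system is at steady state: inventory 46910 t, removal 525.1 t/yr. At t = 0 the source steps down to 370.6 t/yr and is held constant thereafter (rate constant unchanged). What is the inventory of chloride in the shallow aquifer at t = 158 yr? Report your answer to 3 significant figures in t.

Residence time τ = M₀/F₀ = 89.34 yr. The eventual steady state is M_∞ = M₀·(F₁/F₀) = 46910 × 370.6/525.1 = 33108 t.
The anomaly ΔM(t) = M(t) − M_∞ decays as ΔM₀·e^(−t/τ) with ΔM₀ = 46910 − 33108 = 13800 t.
At t = 158 yr, e^(−t/τ) = e^(−1.769) = 0.1706, so ΔM = 2354 t and M = 33108 + 2354 = 35462 t.

35500 t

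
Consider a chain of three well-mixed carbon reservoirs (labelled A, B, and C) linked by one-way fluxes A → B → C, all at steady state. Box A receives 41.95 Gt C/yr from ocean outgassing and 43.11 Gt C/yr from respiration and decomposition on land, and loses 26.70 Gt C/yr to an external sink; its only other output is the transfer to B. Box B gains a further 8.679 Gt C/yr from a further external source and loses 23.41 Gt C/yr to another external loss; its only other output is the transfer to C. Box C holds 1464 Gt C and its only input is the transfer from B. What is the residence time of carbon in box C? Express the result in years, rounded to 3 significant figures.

Box A: F(A→B) = (41.95 + 43.11) − 26.70 = 58.360 Gt C/yr.
Box B: F(B→C) = (58.360 + 8.679) − 23.41 = 43.629 Gt C/yr.
Box C throughput = its input = 43.629 Gt C/yr; τ = 1464 / 43.629 = 33.56 yr.

33.6 yr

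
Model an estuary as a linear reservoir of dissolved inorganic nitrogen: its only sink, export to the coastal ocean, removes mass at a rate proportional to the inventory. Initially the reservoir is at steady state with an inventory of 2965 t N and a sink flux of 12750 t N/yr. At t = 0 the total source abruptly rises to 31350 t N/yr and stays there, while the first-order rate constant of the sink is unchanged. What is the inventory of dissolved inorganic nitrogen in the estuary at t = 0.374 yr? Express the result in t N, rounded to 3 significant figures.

6420 t N

The sink rate constant is k = F₀/M₀ = 12750/2965 = 4.300 yr⁻¹.
Solving dM/dt = F₁ − kM with M(0) = M₀ gives M(t) = F₁/k + (M₀ − F₁/k)·e^(−kt).
F₁/k = 31350/4.300 = 7290.4 t N; kt = 4.300 × 0.374 = 1.608, e^(−kt) = 0.2002.
M(0.374) = 7290.4 + (2965 − 7290.4) × 0.2002 = 7290.4 − 866.1 = 6424.3 t N.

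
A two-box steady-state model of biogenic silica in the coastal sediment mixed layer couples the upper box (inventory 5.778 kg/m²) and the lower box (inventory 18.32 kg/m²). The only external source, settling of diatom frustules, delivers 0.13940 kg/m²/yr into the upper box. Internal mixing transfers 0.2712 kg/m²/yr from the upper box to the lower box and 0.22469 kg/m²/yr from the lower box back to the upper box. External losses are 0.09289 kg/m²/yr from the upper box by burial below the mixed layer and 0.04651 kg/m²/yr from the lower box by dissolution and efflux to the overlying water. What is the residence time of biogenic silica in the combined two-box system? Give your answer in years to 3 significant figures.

173 yr

For the system as a whole, the A↔B exchange is internal and contributes nothing to the throughput; only the external sinks remove mass.
M_total = 5.778 + 18.32 = 24.098 kg/m².
ΣF_external_out = 0.09289 + 0.04651 = 0.13940 kg/m²/yr.
τ = M_total / ΣF_ext = 24.098 / 0.13940 = 172.9 yr.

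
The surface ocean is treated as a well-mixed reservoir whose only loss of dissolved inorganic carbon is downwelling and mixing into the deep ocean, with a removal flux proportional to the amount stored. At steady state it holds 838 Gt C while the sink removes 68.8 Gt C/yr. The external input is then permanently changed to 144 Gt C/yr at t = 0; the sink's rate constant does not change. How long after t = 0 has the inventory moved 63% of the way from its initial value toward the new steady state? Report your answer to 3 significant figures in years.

12.1 yr

τ = M₀/F₀ = 838/68.8 = 12.18 yr.
The remaining gap fraction is e^(−t/τ); 63% covered ⇒ e^(−t/τ) = 0.370.
t = −τ ln(0.370) = 12.18 × 0.9943 = 12.11 yr.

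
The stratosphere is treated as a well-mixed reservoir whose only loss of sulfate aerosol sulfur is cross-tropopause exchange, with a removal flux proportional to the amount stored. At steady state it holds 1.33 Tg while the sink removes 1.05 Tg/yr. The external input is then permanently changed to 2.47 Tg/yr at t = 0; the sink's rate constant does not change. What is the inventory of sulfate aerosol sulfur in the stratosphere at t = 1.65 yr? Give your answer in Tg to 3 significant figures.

2.64 Tg

The sink rate constant is k = F₀/M₀ = 1.05/1.33 = 0.7895 yr⁻¹.
Solving dM/dt = F₁ − kM with M(0) = M₀ gives M(t) = F₁/k + (M₀ − F₁/k)·e^(−kt).
F₁/k = 2.47/0.7895 = 3.1287 Tg; kt = 0.7895 × 1.65 = 1.303, e^(−kt) = 0.2718.
M(1.65) = 3.1287 + (1.33 − 3.1287) × 0.2718 = 3.1287 − 0.4889 = 2.6398 Tg.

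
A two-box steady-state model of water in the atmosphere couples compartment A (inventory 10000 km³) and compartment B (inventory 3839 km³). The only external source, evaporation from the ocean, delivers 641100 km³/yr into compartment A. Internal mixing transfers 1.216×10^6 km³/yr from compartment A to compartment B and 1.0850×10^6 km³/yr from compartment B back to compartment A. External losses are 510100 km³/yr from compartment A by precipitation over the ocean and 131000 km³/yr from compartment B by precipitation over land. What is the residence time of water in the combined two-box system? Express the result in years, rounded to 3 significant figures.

Treat the two boxes together as one reservoir: the mixing fluxes between them are internal recycling, so τ = ΣM / Σ(external losses).
M_total = 10000 + 3839 = 13839 km³.
ΣF_external_out = 510100 + 131000 = 641100 km³/yr.
τ = M_total / ΣF_ext = 13839 / 641100 = 0.02159 yr.

0.0216 yr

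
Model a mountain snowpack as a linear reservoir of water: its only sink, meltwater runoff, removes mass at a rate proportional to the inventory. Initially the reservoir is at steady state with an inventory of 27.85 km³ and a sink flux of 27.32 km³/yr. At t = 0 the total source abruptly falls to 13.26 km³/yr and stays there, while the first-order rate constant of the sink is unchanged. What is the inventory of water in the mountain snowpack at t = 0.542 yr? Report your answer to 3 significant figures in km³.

21.9 km³

Residence time τ = M₀/F₀ = 1.019 yr. The eventual steady state is M_∞ = M₀·(F₁/F₀) = 27.85 × 13.26/27.32 = 13.517 km³.
The anomaly ΔM(t) = M(t) − M_∞ decays as ΔM₀·e^(−t/τ) with ΔM₀ = 27.85 − 13.517 = 14.33 km³.
At t = 0.542 yr, e^(−t/τ) = e^(−0.5317) = 0.5876, so ΔM = 8.422 km³ and M = 13.517 + 8.422 = 21.939 km³.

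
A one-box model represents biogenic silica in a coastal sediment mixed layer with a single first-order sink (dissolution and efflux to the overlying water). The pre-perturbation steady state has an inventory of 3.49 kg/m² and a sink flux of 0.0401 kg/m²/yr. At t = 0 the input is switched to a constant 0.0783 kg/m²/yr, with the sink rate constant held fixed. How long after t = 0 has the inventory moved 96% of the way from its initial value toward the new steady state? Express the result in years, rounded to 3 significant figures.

280 yr

τ = M₀/F₀ = 3.49/0.0401 = 87.03 yr.
The remaining gap fraction is e^(−t/τ); 96% covered ⇒ e^(−t/τ) = 0.0400.
t = −τ ln(0.0400) = 87.03 × 3.219 = 280.1 yr.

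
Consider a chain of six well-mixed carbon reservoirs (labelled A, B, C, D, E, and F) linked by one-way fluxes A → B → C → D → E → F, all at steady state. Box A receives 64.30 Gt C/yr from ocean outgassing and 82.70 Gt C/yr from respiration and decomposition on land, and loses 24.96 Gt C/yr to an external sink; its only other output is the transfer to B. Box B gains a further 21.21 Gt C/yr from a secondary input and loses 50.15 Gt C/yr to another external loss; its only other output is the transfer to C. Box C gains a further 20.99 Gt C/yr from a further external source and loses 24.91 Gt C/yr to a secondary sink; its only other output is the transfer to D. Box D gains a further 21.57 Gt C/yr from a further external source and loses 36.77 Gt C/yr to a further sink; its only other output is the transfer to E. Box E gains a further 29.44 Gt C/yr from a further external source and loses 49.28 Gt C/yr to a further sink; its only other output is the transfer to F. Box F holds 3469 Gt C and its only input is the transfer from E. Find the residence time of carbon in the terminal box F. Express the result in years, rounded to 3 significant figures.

64.1 yr

Box A: F(A→B) = (64.30 + 82.70) − 24.96 = 122.04 Gt C/yr.
Box B: F(B→C) = (122.04 + 21.21) − 50.15 = 93.100 Gt C/yr.
Box C: F(C→D) = (93.100 + 20.99) − 24.91 = 89.180 Gt C/yr.
Box D: F(D→E) = (89.180 + 21.57) − 36.77 = 73.980 Gt C/yr.
Box E: F(E→F) = (73.980 + 29.44) − 49.28 = 54.140 Gt C/yr.
Box F throughput = its input = 54.140 Gt C/yr; τ = 3469 / 54.140 = 64.07 yr.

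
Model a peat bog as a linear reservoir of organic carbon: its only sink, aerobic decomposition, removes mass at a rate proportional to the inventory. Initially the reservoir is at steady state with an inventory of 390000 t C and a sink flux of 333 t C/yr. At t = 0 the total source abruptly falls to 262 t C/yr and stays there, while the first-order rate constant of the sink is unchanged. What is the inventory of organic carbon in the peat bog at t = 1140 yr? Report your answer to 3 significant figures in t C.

338000 t C

The sink rate constant is k = F₀/M₀ = 333/390000 = 0.0008538 yr⁻¹.
Solving dM/dt = F₁ − kM with M(0) = M₀ gives M(t) = F₁/k + (M₀ − F₁/k)·e^(−kt).
F₁/k = 262/0.0008538 = 306850 t C; kt = 0.0008538 × 1140 = 0.9734, e^(−kt) = 0.3778.
M(1140) = 306850 + (390000 − 306850) × 0.3778 = 306850 + 31420 = 338260 t C.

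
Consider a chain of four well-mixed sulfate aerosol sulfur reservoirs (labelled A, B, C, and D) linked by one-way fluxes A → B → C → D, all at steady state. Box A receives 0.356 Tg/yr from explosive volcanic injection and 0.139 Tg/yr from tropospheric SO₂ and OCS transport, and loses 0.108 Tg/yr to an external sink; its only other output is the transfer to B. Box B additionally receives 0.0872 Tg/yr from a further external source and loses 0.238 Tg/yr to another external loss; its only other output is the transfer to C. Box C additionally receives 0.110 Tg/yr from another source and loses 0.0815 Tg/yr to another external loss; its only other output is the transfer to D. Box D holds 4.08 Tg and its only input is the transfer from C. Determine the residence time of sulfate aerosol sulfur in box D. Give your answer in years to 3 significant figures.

Box A: F(A→B) = (0.356 + 0.139) − 0.108 = 0.38700 Tg/yr.
Box B: F(B→C) = (0.38700 + 0.0872) − 0.238 = 0.23620 Tg/yr.
Box C: F(C→D) = (0.23620 + 0.110) − 0.0815 = 0.26470 Tg/yr.
Box D throughput = its input = 0.26470 Tg/yr; τ = 4.08 / 0.26470 = 15.41 yr.

15.4 yr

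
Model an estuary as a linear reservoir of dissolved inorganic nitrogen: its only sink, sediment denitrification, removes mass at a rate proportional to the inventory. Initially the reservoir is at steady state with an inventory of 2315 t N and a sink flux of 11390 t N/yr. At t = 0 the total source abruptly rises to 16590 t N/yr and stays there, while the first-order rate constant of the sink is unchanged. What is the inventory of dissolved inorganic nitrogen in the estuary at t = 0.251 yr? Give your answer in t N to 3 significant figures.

Residence time τ = M₀/F₀ = 0.2032 yr. The eventual steady state is M_∞ = M₀·(F₁/F₀) = 2315 × 16590/11390 = 3371.9 t N.
The anomaly ΔM(t) = M(t) − M_∞ decays as ΔM₀·e^(−t/τ) with ΔM₀ = 2315 − 3371.9 = −1057 t N.
At t = 0.251 yr, e^(−t/τ) = e^(−1.235) = 0.2909, so ΔM = −307.4 t N and M = 3371.9 − 307.4 = 3064.5 t N.

3060 t N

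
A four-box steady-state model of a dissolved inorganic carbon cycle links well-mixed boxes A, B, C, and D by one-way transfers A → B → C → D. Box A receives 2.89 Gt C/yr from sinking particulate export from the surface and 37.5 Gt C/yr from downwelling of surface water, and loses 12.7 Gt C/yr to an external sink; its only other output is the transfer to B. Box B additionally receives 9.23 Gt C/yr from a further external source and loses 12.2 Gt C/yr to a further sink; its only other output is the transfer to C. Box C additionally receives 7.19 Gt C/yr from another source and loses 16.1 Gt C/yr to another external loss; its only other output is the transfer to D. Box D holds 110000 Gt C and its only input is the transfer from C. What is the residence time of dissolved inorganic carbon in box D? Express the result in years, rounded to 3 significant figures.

Box A: F(A→B) = (2.89 + 37.5) − 12.7 = 27.690 Gt C/yr.
Box B: F(B→C) = (27.690 + 9.23) − 12.2 = 24.720 Gt C/yr.
Box C: F(C→D) = (24.720 + 7.19) − 16.1 = 15.810 Gt C/yr.
Box D throughput = its input = 15.810 Gt C/yr; τ = 110000 / 15.810 = 6958 yr.

6960 yr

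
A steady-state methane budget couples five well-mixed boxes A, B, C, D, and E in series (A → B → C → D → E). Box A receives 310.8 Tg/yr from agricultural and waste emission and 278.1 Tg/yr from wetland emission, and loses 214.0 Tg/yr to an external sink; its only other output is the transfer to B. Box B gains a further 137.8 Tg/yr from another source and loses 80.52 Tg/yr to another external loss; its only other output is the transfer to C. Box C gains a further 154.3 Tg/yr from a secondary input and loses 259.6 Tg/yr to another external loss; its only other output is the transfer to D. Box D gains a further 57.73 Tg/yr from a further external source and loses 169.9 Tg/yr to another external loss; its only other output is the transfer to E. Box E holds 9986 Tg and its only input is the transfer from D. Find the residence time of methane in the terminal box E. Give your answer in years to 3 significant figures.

46.5 yr

Box A: F(A→B) = (310.8 + 278.1) − 214.0 = 374.90 Tg/yr.
Box B: F(B→C) = (374.90 + 137.8) − 80.52 = 432.18 Tg/yr.
Box C: F(C→D) = (432.18 + 154.3) − 259.6 = 326.88 Tg/yr.
Box D: F(D→E) = (326.88 + 57.73) − 169.9 = 214.71 Tg/yr.
Box E throughput = its input = 214.71 Tg/yr; τ = 9986 / 214.71 = 46.51 yr.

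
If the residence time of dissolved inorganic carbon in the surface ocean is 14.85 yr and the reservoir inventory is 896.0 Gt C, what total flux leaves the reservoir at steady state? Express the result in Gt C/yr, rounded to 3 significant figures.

F = M / τ = 896.0 / 14.85 = 60.34 Gt C/yr.

60.3 Gt C/yr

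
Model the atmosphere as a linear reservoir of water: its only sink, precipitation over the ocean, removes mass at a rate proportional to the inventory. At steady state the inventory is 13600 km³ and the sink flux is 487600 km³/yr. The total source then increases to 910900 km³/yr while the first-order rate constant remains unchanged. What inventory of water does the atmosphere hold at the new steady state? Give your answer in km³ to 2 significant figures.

Rate constant k = F/M = 487600 / 13600 = 35.85 yr⁻¹.
At the new steady state, source = k·M_new ⇒ M_new = 910900 / 35.85 = 25410 km³.
(Equivalently M_new = M × F_new/F_old = 13600 × 910900/487600.)

25000 km³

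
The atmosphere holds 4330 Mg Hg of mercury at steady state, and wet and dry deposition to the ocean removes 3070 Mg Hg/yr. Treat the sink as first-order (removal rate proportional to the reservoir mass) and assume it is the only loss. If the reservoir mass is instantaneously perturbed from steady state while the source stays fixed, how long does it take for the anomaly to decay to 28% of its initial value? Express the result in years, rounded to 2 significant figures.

1.8 yr

For a linear reservoir the anomaly decays as exp(−t/τ) with τ = M/F = 4330/3070 = 1.410 yr.
exp(−t/τ) = 0.28 ⇒ t = −τ ln(0.28) = 1.410 × 1.273 = 1.795 yr.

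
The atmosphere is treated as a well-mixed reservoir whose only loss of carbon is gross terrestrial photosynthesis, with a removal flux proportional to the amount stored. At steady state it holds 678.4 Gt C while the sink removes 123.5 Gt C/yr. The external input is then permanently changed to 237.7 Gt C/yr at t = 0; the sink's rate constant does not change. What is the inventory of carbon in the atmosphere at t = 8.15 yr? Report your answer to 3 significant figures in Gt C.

τ = M₀/F₀ = 678.4/123.5 = 5.493 yr; rate constant k = 1/τ.
New steady state M_∞ = F₁/k = F₁·τ = 237.7 × 5.493 = 1305.7 Gt C.
M(t) = M_∞ + (M₀ − M_∞)·e^(−t/τ); t/τ = 8.15/5.493 = 1.484, so e^(−t/τ) = 0.2268.
M(t) = 1305.7 − 627.3 × 0.2268 = 1163.4 Gt C.

1160 Gt C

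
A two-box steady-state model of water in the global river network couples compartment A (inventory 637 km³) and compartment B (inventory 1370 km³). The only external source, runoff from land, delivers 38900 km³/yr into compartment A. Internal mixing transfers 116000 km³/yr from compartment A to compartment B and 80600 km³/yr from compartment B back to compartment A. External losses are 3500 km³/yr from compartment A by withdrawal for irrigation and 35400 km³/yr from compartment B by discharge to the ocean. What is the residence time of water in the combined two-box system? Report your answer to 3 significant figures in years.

0.0516 yr

For the system as a whole, the A↔B exchange is internal and contributes nothing to the throughput; only the external sinks remove mass.
M_total = 637 + 1370 = 2007.0 km³.
ΣF_external_out = 3500 + 35400 = 38900 km³/yr.
τ = M_total / ΣF_ext = 2007.0 / 38900 = 0.05159 yr.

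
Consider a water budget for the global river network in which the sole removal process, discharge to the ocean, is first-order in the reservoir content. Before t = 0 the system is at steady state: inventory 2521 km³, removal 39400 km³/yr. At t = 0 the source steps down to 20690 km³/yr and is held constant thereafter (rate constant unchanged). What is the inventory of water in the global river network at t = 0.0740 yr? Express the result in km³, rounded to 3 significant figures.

1700 km³

τ = M₀/F₀ = 2521/39400 = 0.06398 yr; rate constant k = 1/τ.
New steady state M_∞ = F₁/k = F₁·τ = 20690 × 0.06398 = 1323.8 km³.
M(t) = M_∞ + (M₀ − M_∞)·e^(−t/τ); t/τ = 0.0740/0.06398 = 1.157, so e^(−t/τ) = 0.3146.
M(t) = 1323.8 + 1197 × 0.3146 = 1700.4 km³.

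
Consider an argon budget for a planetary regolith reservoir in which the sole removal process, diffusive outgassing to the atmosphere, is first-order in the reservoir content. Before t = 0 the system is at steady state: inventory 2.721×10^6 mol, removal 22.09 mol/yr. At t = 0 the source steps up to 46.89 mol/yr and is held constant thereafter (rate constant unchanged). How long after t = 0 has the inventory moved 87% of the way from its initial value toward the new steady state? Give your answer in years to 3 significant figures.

τ = M₀/F₀ = 2.721×10^6/22.09 = 123200 yr.
The remaining gap fraction is e^(−t/τ); 87% covered ⇒ e^(−t/τ) = 0.130.
t = −τ ln(0.130) = 123200 × 2.040 = 251300 yr.

251000 yr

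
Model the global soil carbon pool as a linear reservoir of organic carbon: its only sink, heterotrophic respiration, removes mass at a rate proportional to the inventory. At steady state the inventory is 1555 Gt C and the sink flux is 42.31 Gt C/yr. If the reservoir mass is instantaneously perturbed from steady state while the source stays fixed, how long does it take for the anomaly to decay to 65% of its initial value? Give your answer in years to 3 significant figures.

For a linear reservoir the anomaly decays as exp(−t/τ) with τ = M/F = 1555/42.31 = 36.75 yr.
exp(−t/τ) = 0.65 ⇒ t = −τ ln(0.65) = 36.75 × 0.4308 = 15.83 yr.

15.8 yr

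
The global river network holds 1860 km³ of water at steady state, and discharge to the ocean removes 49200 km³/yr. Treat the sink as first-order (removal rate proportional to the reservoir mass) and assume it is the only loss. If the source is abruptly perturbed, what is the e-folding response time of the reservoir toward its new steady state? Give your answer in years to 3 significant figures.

For a linear reservoir the response time equals the residence time τ = M/F.
τ = 1860 / 49200 = 0.03780 yr.

0.0378 yr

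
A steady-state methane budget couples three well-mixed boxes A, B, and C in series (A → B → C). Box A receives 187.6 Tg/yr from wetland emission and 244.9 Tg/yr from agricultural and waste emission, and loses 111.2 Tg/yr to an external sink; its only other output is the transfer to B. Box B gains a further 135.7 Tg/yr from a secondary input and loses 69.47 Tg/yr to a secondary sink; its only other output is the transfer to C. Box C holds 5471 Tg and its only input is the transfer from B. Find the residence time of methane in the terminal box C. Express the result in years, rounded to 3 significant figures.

Box A: F(A→B) = (187.6 + 244.9) − 111.2 = 321.30 Tg/yr.
Box B: F(B→C) = (321.30 + 135.7) − 69.47 = 387.53 Tg/yr.
Box C throughput = its input = 387.53 Tg/yr; τ = 5471 / 387.53 = 14.12 yr.

14.1 yr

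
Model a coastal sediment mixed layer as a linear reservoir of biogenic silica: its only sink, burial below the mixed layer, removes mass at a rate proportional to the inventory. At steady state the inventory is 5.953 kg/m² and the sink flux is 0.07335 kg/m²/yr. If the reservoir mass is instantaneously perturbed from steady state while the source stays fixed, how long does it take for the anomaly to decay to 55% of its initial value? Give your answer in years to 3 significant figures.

For a linear reservoir the anomaly decays as exp(−t/τ) with τ = M/F = 5.953/0.07335 = 81.16 yr.
exp(−t/τ) = 0.55 ⇒ t = −τ ln(0.55) = 81.16 × 0.5978 = 48.52 yr.

48.5 yr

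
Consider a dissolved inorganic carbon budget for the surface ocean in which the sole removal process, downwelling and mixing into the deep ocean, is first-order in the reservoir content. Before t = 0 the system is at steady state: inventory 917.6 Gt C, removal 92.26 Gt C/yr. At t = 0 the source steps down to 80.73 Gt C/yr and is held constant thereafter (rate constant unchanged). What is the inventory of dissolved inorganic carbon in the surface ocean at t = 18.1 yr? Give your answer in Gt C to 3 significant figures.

822 Gt C

Residence time τ = M₀/F₀ = 9.946 yr. The eventual steady state is M_∞ = M₀·(F₁/F₀) = 917.6 × 80.73/92.26 = 802.92 Gt C.
The anomaly ΔM(t) = M(t) − M_∞ decays as ΔM₀·e^(−t/τ) with ΔM₀ = 917.6 − 802.92 = 114.7 Gt C.
At t = 18.1 yr, e^(−t/τ) = e^(−1.820) = 0.1620, so ΔM = 18.58 Gt C and M = 802.92 + 18.58 = 821.51 Gt C.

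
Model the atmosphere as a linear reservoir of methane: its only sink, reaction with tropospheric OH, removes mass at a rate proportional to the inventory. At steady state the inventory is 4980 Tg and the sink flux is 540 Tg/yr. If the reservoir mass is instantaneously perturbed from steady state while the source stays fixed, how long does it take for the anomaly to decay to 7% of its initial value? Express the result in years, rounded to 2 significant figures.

For a linear reservoir the anomaly decays as exp(−t/τ) with τ = M/F = 4980/540 = 9.222 yr.
exp(−t/τ) = 0.07 ⇒ t = −τ ln(0.07) = 9.222 × 2.659 = 24.52 yr.

25 yr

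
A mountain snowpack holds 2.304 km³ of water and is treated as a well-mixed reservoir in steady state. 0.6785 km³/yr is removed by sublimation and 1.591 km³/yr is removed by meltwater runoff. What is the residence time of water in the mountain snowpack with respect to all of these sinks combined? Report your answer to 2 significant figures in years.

1.0 yr

Total removal flux = 0.6785 + 1.591 = 2.2695 km³/yr.
τ = M / ΣF_out = 2.304 / 2.2695 = 1.015 yr.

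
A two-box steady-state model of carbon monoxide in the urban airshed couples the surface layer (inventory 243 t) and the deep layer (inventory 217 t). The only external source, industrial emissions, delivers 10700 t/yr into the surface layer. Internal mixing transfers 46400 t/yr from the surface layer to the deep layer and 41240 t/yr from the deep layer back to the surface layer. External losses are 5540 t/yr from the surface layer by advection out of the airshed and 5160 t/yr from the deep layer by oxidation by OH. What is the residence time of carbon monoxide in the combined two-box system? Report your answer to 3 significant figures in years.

0.0430 yr

For the system as a whole, the A↔B exchange is internal and contributes nothing to the throughput; only the external sinks remove mass.
M_total = 243 + 217 = 460.00 t.
ΣF_external_out = 5540 + 5160 = 10700 t/yr.
τ = M_total / ΣF_ext = 460.00 / 10700 = 0.04299 yr.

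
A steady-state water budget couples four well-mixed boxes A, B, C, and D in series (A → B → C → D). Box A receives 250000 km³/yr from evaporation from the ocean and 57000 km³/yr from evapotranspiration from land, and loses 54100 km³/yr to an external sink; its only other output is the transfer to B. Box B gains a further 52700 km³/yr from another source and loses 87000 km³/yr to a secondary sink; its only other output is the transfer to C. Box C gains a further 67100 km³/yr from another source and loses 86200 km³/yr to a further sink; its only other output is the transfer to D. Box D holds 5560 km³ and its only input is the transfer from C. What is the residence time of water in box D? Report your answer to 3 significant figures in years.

0.0279 yr

Box A: F(A→B) = (250000 + 57000) − 54100 = 252900 km³/yr.
Box B: F(B→C) = (252900 + 52700) − 87000 = 218600 km³/yr.
Box C: F(C→D) = (218600 + 67100) − 86200 = 199500 km³/yr.
Box D throughput = its input = 199500 km³/yr; τ = 5560 / 199500 = 0.02787 yr.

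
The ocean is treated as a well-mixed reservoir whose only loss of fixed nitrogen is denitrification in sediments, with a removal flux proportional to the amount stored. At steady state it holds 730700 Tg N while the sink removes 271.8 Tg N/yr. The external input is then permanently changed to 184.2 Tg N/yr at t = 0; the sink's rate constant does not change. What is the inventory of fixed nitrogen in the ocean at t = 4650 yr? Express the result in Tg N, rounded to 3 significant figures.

The sink rate constant is k = F₀/M₀ = 271.8/730700 = 0.0003720 yr⁻¹.
Solving dM/dt = F₁ − kM with M(0) = M₀ gives M(t) = F₁/k + (M₀ − F₁/k)·e^(−kt).
F₁/k = 184.2/0.0003720 = 495200 Tg N; kt = 0.0003720 × 4650 = 1.730, e^(−kt) = 0.1773.
M(4650) = 495200 + (730700 − 495200) × 0.1773 = 495200 + 41760 = 536960 Tg N.

537000 Tg N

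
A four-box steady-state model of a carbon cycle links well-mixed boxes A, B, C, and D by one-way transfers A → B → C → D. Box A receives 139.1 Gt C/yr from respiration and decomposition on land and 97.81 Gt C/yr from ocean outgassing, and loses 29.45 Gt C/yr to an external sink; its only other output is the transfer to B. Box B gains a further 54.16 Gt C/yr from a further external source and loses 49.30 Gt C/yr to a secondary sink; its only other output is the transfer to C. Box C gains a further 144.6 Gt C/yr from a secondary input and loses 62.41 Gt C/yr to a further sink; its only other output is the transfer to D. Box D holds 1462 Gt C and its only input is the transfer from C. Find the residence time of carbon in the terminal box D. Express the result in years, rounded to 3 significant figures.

Box A: F(A→B) = (139.1 + 97.81) − 29.45 = 207.46 Gt C/yr.
Box B: F(B→C) = (207.46 + 54.16) − 49.30 = 212.32 Gt C/yr.
Box C: F(C→D) = (212.32 + 144.6) − 62.41 = 294.51 Gt C/yr.
Box D throughput = its input = 294.51 Gt C/yr; τ = 1462 / 294.51 = 4.964 yr.

4.96 yr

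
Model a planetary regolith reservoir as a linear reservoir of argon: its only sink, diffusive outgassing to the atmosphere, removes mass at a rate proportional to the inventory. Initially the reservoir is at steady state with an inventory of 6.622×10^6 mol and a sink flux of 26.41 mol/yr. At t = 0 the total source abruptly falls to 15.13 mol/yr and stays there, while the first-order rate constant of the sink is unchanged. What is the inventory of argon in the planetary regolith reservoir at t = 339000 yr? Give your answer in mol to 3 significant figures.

4.53×10^6 mol

The sink rate constant is k = F₀/M₀ = 26.41/6.622×10^6 = 3.988×10^-6 yr⁻¹.
Solving dM/dt = F₁ − kM with M(0) = M₀ gives M(t) = F₁/k + (M₀ − F₁/k)·e^(−kt).
F₁/k = 15.13/3.988×10^-6 = 3.7937×10^6 mol; kt = 3.988×10^-6 × 339000 = 1.352, e^(−kt) = 0.2587.
M(339000) = 3.7937×10^6 + (6.622×10^6 − 3.7937×10^6) × 0.2587 = 3.7937×10^6 + 731700 = 4.5254×10^6 mol.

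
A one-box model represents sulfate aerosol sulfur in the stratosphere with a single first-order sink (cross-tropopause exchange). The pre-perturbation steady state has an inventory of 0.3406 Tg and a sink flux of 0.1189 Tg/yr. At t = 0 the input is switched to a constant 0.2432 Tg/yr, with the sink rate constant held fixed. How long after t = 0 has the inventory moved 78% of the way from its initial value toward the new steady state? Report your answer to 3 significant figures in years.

4.34 yr

τ = M₀/F₀ = 0.3406/0.1189 = 2.865 yr.
The remaining gap fraction is e^(−t/τ); 78% covered ⇒ e^(−t/τ) = 0.220.
t = −τ ln(0.220) = 2.865 × 1.514 = 4.337 yr.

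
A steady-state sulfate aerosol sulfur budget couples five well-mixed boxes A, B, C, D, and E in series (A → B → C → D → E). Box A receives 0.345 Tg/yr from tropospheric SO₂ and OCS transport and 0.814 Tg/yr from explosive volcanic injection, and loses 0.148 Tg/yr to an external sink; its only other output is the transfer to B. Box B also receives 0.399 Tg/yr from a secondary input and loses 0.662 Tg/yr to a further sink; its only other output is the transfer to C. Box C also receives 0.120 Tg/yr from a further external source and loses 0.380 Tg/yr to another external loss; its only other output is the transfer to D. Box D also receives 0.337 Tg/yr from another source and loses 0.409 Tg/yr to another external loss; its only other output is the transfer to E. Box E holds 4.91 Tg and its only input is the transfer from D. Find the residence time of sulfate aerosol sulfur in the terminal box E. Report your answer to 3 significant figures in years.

Box A: F(A→B) = (0.345 + 0.814) − 0.148 = 1.0110 Tg/yr.
Box B: F(B→C) = (1.0110 + 0.399) − 0.662 = 0.74800 Tg/yr.
Box C: F(C→D) = (0.74800 + 0.120) − 0.380 = 0.48800 Tg/yr.
Box D: F(D→E) = (0.48800 + 0.337) − 0.409 = 0.41600 Tg/yr.
Box E throughput = its input = 0.41600 Tg/yr; τ = 4.91 / 0.41600 = 11.80 yr.

11.8 yr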